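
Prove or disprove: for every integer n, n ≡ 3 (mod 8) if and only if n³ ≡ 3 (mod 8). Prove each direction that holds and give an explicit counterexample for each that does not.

(→) Suppose n ≡ 3 (mod 8). Write n = 8j + 3. Then (8j + 3)³ = 512j³ + 576j² + 216j + 27 = 8(64j³ + 72j² + 27j + 3) + 3, so n³ ≡ 3 (mod 8).

(←) For the converse, argue contrapositively. If n ≢ 3 (mod 8), then n is congruent to one of 0, 1, 2, 4, 5, 6, 7 modulo 8, and these give n³ ≡ 0, 1, 0, 0, 5, 0, 7 respectively — never 3.

The biconditional holds.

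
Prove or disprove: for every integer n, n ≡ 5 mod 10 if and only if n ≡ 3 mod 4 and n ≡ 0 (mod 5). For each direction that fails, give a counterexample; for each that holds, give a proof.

(⟹) This fails: n = 5 gives 5 ≡ 5 (mod 10) but 5 ≡ 1 (mod 4), so the conjunction on the right does not hold.

(⟸) Conversely, if n ≡ 3 (mod 4) and n ≡ 0 (mod 5), then by the Chinese remainder theorem n ≡ 15 (mod 20). Since 15 ≡ 5 (mod 10) and 10 ∣ 20, we get n ≡ 5 (mod 10).

Not equivalent: only (⇐) holds.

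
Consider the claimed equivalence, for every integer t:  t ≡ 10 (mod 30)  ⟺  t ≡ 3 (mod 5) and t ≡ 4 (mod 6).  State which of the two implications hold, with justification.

Neither implication holds.

(⇒) This fails: t = 10 gives 10 ≡ 10 (mod 30) but 10 ≡ 0 (mod 5), so the conjunction on the right does not hold.

(⇐) This fails: t = 28 satisfies both congruences on the right (28 ≡ 3 mod 5 and 28 ≡ 4 mod 6) yet 28 ≡ 28 (mod 30), not 10.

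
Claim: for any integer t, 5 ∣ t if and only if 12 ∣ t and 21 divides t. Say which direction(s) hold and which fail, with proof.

Neither direction holds.

Forward direction. This fails: take t = 5. Certainly 5 ∣ 5, but 12 ∤ 5.

Converse. This fails: take t = 84. Both 12 ∣ 84 and 21 ∣ 84, yet 84 is not a multiple of 5 (since 84 = 16·5 + 4), so 5 ∤ 84.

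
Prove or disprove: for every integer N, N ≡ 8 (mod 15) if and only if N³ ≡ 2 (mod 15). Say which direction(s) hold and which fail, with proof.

[⇒] Suppose N ≡ 8 (mod 15). Write N = 15j + 8. Then (15j + 8)³ = 3375j³ + 5400j² + 2880j + 512 = 15(225j³ + 360j² + 192j + 34) + 2, so N³ ≡ 2 (mod 15).

[⇐] Conversely, suppose N³ ≡ 2 (mod 15). The only residue r in {0, …, 14} with r³ ≡ 2 (mod 15) is r = 8, so N ≡ 8 (mod 15).

The biconditional holds.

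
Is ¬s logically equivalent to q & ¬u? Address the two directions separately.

Neither implication holds.

[⇒] This fails. Under u = F, s = F, q = F, the left side is true but the right side is false.

[⇐] This fails. Under u = F, s = T, q = T, the left side is false but the right side is true.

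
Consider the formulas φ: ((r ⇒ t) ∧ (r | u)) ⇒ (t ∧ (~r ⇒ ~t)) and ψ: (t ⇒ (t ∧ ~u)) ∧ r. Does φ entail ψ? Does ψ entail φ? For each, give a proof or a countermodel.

Not equivalent: only (⇐) holds.

(⟸) Assume the antecedent. If u is true, the antecedent forces (u = T, r = T, t = F), and the consequent holds there. If u is false, the consequent reduces to true regardless of the other variables. Either way the consequent holds.

(⟹) This fails. Under u = F, r = F, t = F, the left side is true but the right side is false.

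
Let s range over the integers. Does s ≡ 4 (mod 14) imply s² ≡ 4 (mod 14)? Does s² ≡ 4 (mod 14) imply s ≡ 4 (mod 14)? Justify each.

(⇒) fails and (⇐) fails.

[⇒] This fails: take s = 4. Then 4 ≡ 4 (mod 14), but 4² = 16 ≡ 2 (mod 14), not 4.

[⇐] This fails: take s = 2. Then 2² = 4 ≡ 4 (mod 14), yet 2 ≡ 2 (mod 14), not 4.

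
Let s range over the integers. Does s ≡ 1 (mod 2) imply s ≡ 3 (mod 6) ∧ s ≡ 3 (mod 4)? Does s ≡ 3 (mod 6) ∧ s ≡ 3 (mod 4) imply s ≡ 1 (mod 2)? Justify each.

[⇐] If s ≡ 3 (mod 6) and s ≡ 3 (mod 4), then by the Chinese remainder theorem s ≡ 3 (mod 12). Since 3 ≡ 1 (mod 2) and 2 ∣ 12, we get s ≡ 1 (mod 2).

[⇒] This fails: s = 1 gives 1 ≡ 1 (mod 2) but 1 ≡ 1 (mod 6), so the conjunction on the right does not hold.

Not equivalent: only (⇐) holds.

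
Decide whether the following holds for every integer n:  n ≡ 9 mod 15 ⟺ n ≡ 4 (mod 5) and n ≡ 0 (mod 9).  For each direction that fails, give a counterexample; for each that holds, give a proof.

Not equivalent: only (⇐) holds.

(→) This fails: n = 24 gives 24 ≡ 9 (mod 15) but 24 ≡ 6 (mod 9), so the conjunction on the right does not hold.

(←) Conversely, if n ≡ 4 (mod 5) and n ≡ 0 (mod 9), then by the Chinese remainder theorem n ≡ 9 (mod 45). Since 9 ≡ 9 (mod 15) and 15 ∣ 45, we get n ≡ 9 (mod 15).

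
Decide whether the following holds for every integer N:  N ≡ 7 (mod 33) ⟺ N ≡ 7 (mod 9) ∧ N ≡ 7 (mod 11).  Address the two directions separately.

Forward direction. This fails: N = 40 gives 40 ≡ 7 (mod 33) but 40 ≡ 4 (mod 9), so the conjunction on the right does not hold.

Converse. If N ≡ 7 (mod 9) and N ≡ 7 (mod 11), then by the Chinese remainder theorem N ≡ 7 (mod 99). Since 7 ≡ 7 (mod 33) and 33 ∣ 99, we get N ≡ 7 (mod 33).

Only the converse holds.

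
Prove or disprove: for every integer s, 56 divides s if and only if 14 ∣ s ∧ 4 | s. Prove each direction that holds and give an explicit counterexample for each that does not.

Not equivalent: only (⇒) holds.

[⇒] If 56 ∣ s, write s = 56q. Since 56 = 4·14, s = 14·(4q), so 14 ∣ s; and since 56 = 14·4, s = 4·(14q), so 4 ∣ s.

[⇐] This fails: take s = 28. Both 14 ∣ 28 and 4 ∣ 28, yet 28 is not a multiple of 56 (since 28 = 0·56 + 28), so 56 ∤ 28.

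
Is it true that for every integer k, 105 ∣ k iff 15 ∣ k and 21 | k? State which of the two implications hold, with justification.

The biconditional holds.

(→) If 105 ∣ k, write k = 105q. Since 105 = 7·15, k = 15·(7q), so 15 ∣ k; and since 105 = 5·21, k = 21·(5q), so 21 ∣ k.

(←) Suppose 15 ∣ k and 21 ∣ k. Any common multiple of 15 and 21 is a multiple of their lcm; here lcm(15, 21) = 15·21/gcd(15, 21) = 315/3 = 105, so 105 ∣ k.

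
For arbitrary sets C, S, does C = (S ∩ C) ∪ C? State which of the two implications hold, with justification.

Forward inclusion. Let x ∈ C. Then either x ∈ C and x ∉ S; or x ∈ C ∩ S. In each case x ∈ (S ∩ C) ∪ C, so C ⊆ (S ∩ C) ∪ C.

Reverse inclusion. Let x ∈ (S ∩ C) ∪ C. Then either x ∈ C and x ∉ S; or x ∈ C ∩ S. In each case x ∈ C, so (S ∩ C) ∪ C ⊆ C.

The two sets are equal.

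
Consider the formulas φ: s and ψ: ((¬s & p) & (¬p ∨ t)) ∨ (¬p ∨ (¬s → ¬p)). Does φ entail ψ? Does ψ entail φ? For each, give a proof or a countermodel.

(⇒) Assume the antecedent. If t is true, the consequent reduces to true regardless of the other variables. If t is false, the antecedent forces (t = F, s = T, p = F) or (t = F, s = T, p = T), and the consequent holds there. Either way the consequent holds.

(⇐) This fails. Under t = F, s = F, p = F, the left side is false but the right side is true.

Not equivalent: only (⇒) holds.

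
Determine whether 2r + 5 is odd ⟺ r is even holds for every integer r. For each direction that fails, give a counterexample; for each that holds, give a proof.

(⟸) Suppose r is even. Since 2 is even, 2r is even for every r, so 2r + 5 has the same parity as 5, which is odd. Hence 2r + 5 is odd.

(⟹) This fails: take r = 1. Then 2r + 5 = 7, which is odd, yet r = 1 is odd, not even.

Only the reverse direction holds.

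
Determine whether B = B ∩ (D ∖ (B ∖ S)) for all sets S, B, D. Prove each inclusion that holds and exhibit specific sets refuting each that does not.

(⊆) fails; (⊇) holds.

(⊆) This inclusion fails. Take S = ∅, B = {1}, D = ∅; then 1 ∈ B but 1 ∉ B ∩ (D ∖ (B ∖ S)).

(⊇) Let x ∈ B ∩ (D ∖ (B ∖ S)). Then x ∈ S ∩ B ∩ D, from which x ∈ B.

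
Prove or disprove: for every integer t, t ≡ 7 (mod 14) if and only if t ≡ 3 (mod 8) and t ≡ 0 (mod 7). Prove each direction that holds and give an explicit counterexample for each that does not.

(⇒) This fails: t = 49 gives 49 ≡ 7 (mod 14) but 49 ≡ 1 (mod 8), so the conjunction on the right does not hold.

(⇐) Conversely, if t ≡ 3 (mod 8) and t ≡ 0 (mod 7), then by the Chinese remainder theorem t ≡ 35 (mod 56). Since 35 ≡ 7 (mod 14) and 14 ∣ 56, we get t ≡ 7 (mod 14).

(⇒) fails; (⇐) holds.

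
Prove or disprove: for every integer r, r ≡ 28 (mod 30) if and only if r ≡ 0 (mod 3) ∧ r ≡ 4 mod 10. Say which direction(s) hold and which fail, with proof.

Forward direction. This fails: r = 28 gives 28 ≡ 28 (mod 30) but 28 ≡ 1 (mod 3), so the conjunction on the right does not hold.

Converse. This fails: r = 24 satisfies both congruences on the right (24 ≡ 0 mod 3 and 24 ≡ 4 mod 10) yet 24 ≡ 24 (mod 30), not 28.

(⇒) fails and (⇐) fails.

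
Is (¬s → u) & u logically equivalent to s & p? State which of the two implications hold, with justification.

(⇒) This fails. Under p = F, s = F, u = T, the left side is true but the right side is false.

(⇐) This fails. Under p = T, s = T, u = F, the left side is false but the right side is true.

Neither implication holds.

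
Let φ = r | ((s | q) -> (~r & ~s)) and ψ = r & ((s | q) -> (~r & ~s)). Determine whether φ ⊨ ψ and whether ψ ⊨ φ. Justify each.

The forward direction fails; the converse holds.

(⇐) Assume the antecedent. If q is true, the antecedent cannot hold. If q is false, the antecedent forces (q = F, r = T, s = F), and r | ((s | q) -> (~r & ~s)) holds there. Either way r | ((s | q) -> (~r & ~s)) holds.

(⇒) This fails. Under q = F, r = F, s = F, the left side is true but the right side is false.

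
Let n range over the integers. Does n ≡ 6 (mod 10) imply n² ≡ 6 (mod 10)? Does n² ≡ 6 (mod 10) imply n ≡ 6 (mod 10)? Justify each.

The forward direction holds; the converse fails.

Forward direction. Suppose n ≡ 6 (mod 10). Write n = 10j + 6. Then (10j + 6)² = 100j² + 120j + 36 = 10(10j² + 12j + 3) + 6, so n² ≡ 6 (mod 10).

Converse. This fails: take n = 4. Then 4² = 16 ≡ 6 (mod 10), yet 4 ≡ 4 (mod 10), not 6.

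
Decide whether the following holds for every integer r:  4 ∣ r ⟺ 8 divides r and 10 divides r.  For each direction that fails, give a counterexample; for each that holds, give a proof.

Not equivalent: only (⇐) holds.

(⟹) This fails: take r = 4. Certainly 4 ∣ 4, but 8 ∤ 4.

(⟸) Suppose 8 ∣ r and 10 ∣ r. Any common multiple of 8 and 10 is a multiple of their lcm; here lcm(8, 10) = 8·10/gcd(8, 10) = 80/2 = 40, so 40 ∣ r. Since 4 ∣ 40, it follows that 4 ∣ r.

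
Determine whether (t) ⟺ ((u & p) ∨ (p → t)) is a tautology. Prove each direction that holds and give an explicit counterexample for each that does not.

(⇒) holds; (⇐) fails.

Forward direction. Assume the antecedent. If u is true, (u & p) ∨ (p → t) reduces to true regardless of the other variables. If u is false, the antecedent forces (u = F, p = F, t = T) or (u = F, p = T, t = T), and (u & p) ∨ (p → t) holds there. Either way (u & p) ∨ (p → t) holds.

Converse. This fails. Under u = F, p = F, t = F, the left side is false but the right side is true.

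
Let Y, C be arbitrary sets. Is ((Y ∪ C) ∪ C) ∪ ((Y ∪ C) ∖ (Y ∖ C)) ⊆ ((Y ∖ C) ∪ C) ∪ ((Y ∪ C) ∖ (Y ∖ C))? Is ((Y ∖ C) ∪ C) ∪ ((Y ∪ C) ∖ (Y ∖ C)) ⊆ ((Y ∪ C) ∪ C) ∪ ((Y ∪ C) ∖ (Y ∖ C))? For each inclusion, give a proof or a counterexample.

Both inclusions hold; the sets are equal.

(⊆) Let x ∈ ((Y ∪ C) ∪ C) ∪ ((Y ∪ C) ∖ (Y ∖ C)). Then either x ∈ Y and x ∉ C; or x ∈ C and x ∉ Y; or x ∈ Y ∩ C. In each case x ∈ ((Y ∖ C) ∪ C) ∪ ((Y ∪ C) ∖ (Y ∖ C)), so ((Y ∪ C) ∪ C) ∪ ((Y ∪ C) ∖ (Y ∖ C)) ⊆ ((Y ∖ C) ∪ C) ∪ ((Y ∪ C) ∖ (Y ∖ C)).

(⊇) Let x ∈ ((Y ∖ C) ∪ C) ∪ ((Y ∪ C) ∖ (Y ∖ C)). Then either x ∈ Y and x ∉ C; or x ∈ C and x ∉ Y; or x ∈ Y ∩ C. In each case x ∈ ((Y ∪ C) ∪ C) ∪ ((Y ∪ C) ∖ (Y ∖ C)), so ((Y ∖ C) ∪ C) ∪ ((Y ∪ C) ∖ (Y ∖ C)) ⊆ ((Y ∪ C) ∪ C) ∪ ((Y ∪ C) ∖ (Y ∖ C)).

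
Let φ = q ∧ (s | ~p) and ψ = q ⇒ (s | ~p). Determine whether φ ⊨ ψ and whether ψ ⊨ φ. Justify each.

The forward direction holds; the converse fails.

Forward direction. Assume the antecedent. If p is true, the antecedent forces (p = T, s = T, q = T), and q ⇒ (s | ~p) holds there. If p is false, q ⇒ (s | ~p) reduces to true regardless of the other variables. Either way q ⇒ (s | ~p) holds.

Converse. This fails. Under p = F, s = F, q = F, the left side is false but the right side is true.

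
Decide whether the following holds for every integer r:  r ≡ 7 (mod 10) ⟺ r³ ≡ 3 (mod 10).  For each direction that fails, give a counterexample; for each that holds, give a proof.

Both directions hold.

Forward direction. Suppose r ≡ 7 (mod 10). Write r = 10j + 7. Then (10j + 7)³ = 1000j³ + 2100j² + 1470j + 343 = 10(100j³ + 210j² + 147j + 34) + 3, so r³ ≡ 3 (mod 10).

Converse. Suppose r³ ≡ 3 (mod 10). The only residue r in {0, …, 9} with r³ ≡ 3 (mod 10) is r = 7, so r ≡ 7 (mod 10).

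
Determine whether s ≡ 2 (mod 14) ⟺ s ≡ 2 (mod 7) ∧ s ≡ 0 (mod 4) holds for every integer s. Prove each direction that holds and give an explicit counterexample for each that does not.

Not equivalent: only (⇐) holds.

(→) This fails: s = 2 gives 2 ≡ 2 (mod 14) but 2 ≡ 2 (mod 4), so the conjunction on the right does not hold.

(←) Conversely, if s ≡ 2 (mod 7) and s ≡ 0 (mod 4), then by the Chinese remainder theorem s ≡ 16 (mod 28). Since 16 ≡ 2 (mod 14) and 14 ∣ 28, we get s ≡ 2 (mod 14).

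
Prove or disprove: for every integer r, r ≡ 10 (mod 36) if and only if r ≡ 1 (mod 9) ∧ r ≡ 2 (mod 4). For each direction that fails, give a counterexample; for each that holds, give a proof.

The biconditional holds.

(→) Suppose r ≡ 10 (mod 36); write r = 36j + 10. Since 9 ∣ 36, reducing mod 9 gives r ≡ 10 ≡ 1 (mod 9); since 4 ∣ 36, reducing mod 4 gives r ≡ 10 ≡ 2 (mod 4).

(←) Conversely, if r ≡ 1 (mod 9) and r ≡ 2 (mod 4), then by the Chinese remainder theorem r ≡ 10 (mod 36). This is exactly r ≡ 10 (mod 36).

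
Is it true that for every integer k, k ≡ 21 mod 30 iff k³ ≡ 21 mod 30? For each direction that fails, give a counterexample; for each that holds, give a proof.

[⇒] Suppose k ≡ 21 mod 30. Write k = 30j + 21. Then (30j + 21)³ = 27000j³ + 56700j² + 39690j + 9261 = 30(900j³ + 1890j² + 1323j + 308) + 21, so k³ ≡ 21 (mod 30).

[⇐] Conversely, suppose k³ ≡ 21 (mod 30). The only residue r in {0, …, 29} with r³ ≡ 21 (mod 30) is r = 21, so k ≡ 21 (mod 30).

Both directions hold; the statement is true.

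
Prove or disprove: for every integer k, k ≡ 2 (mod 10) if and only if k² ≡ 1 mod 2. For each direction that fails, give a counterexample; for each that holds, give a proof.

Both directions fail.

(⟹) This fails: take k = 2. Then 2 ≡ 2 (mod 10), but 2² = 4 ≡ 0 (mod 2), not 1.

(⟸) This fails: take k = 1. Then 1² = 1 ≡ 1 (mod 2), yet 1 ≡ 1 (mod 10), not 2.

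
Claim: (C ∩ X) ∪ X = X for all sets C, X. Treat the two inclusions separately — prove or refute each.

(⟸) Let x ∈ X. Then either x ∈ X and x ∉ C; or x ∈ C ∩ X. In each case x ∈ (C ∩ X) ∪ X, so X ⊆ (C ∩ X) ∪ X.

(⟹) Let x ∈ (C ∩ X) ∪ X. Then either x ∈ X and x ∉ C; or x ∈ C ∩ X. In each case x ∈ X, so (C ∩ X) ∪ X ⊆ X.

The two sets are equal.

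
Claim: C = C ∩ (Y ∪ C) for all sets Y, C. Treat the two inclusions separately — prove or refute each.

Forward inclusion. Let x ∈ C. Then either x ∈ C and x ∉ Y; or x ∈ Y ∩ C. In each case x ∈ C ∩ (Y ∪ C), so C ⊆ C ∩ (Y ∪ C).

Reverse inclusion. Let x ∈ C ∩ (Y ∪ C). Then either x ∈ C and x ∉ Y; or x ∈ Y ∩ C. In each case x ∈ C, so C ∩ (Y ∪ C) ⊆ C.

Both inclusions hold.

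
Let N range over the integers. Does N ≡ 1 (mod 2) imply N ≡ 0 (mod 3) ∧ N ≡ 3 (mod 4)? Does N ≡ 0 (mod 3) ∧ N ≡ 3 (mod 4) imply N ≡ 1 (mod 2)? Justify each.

(⟹) This fails: N = 1 gives 1 ≡ 1 (mod 2) but 1 ≡ 1 (mod 3), so the conjunction on the right does not hold.

(⟸) Conversely, if N ≡ 0 (mod 3) and N ≡ 3 (mod 4), then by the Chinese remainder theorem N ≡ 3 (mod 12). Since 3 ≡ 1 (mod 2) and 2 ∣ 12, we get N ≡ 1 (mod 2).

Only the converse holds.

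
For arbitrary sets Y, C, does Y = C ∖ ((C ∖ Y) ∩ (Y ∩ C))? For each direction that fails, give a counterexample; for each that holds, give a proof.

(⟹) This inclusion fails. Take Y = {1}, C = ∅; then 1 ∈ Y but 1 ∉ C ∖ ((C ∖ Y) ∩ (Y ∩ C)).

(⟸) This inclusion fails. Take Y = ∅, C = {1}; then 1 ∈ C ∖ ((C ∖ Y) ∩ (Y ∩ C)) but 1 ∉ Y.

(⊆) fails and (⊇) fails.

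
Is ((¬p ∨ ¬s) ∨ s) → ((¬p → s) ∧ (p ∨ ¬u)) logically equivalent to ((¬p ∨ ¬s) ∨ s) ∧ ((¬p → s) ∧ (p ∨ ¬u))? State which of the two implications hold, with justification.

(→) Assume the antecedent. If p is true, the consequent reduces to true regardless of the other variables. If p is false, the antecedent forces (s = T, p = F, u = F), and the consequent holds there. Either way the consequent holds.

(←) Assume the antecedent. If p is true, the consequent reduces to true regardless of the other variables. If p is false, the antecedent forces (s = T, p = F, u = F), and the consequent holds there. Either way the consequent holds.

Equivalent; both directions hold.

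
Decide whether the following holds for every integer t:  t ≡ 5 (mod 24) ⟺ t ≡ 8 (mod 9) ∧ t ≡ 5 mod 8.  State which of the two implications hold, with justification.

Not equivalent: only (⇐) holds.

(⟹) This fails: t = 29 gives 29 ≡ 5 (mod 24) but 29 ≡ 2 (mod 9), so the conjunction on the right does not hold.

(⟸) Conversely, if t ≡ 8 (mod 9) and t ≡ 5 (mod 8), then by the Chinese remainder theorem t ≡ 53 (mod 72). Since 53 ≡ 5 (mod 24) and 24 ∣ 72, we get t ≡ 5 (mod 24).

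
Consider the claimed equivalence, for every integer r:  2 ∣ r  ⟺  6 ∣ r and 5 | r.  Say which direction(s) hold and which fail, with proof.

Not equivalent: only (⇐) holds.

[⇒] This fails: take r = 2. Certainly 2 ∣ 2, but 6 ∤ 2.

[⇐] Suppose 6 ∣ r and 5 ∣ r. Any common multiple of 6 and 5 is a multiple of their lcm; here gcd(6, 5) = 1, so lcm(6, 5) = 6·5 = 30, so 30 ∣ r. Since 2 ∣ 30, it follows that 2 ∣ r.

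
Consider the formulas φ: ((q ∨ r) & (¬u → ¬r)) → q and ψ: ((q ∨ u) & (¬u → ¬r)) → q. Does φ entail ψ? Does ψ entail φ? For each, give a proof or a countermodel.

(⟹) This fails. Under r = F, q = F, u = T, the left side is true but the right side is false.

(⟸) Assume the antecedent. If q is true, ((q ∨ r) & (¬u → ¬r)) → q reduces to true regardless of the other variables. If q is false, the antecedent forces (r = F, q = F, u = F) or (r = T, q = F, u = F), and ((q ∨ r) & (¬u → ¬r)) → q holds there. Either way ((q ∨ r) & (¬u → ¬r)) → q holds.

Only the reverse direction holds.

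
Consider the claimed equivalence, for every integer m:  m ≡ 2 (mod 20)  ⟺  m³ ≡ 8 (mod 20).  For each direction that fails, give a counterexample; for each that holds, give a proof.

Only the forward implication holds.

[⇒] Suppose m ≡ 2 (mod 20). Write m = 20j + 2. Then (20j + 2)³ = 8000j³ + 2400j² + 240j + 8 = 20(400j³ + 120j² + 12j) + 8, so m³ ≡ 8 (mod 20).

[⇐] This fails: take m = 12. Then 12³ = 1728 ≡ 8 (mod 20), yet 12 ≡ 12 (mod 20), not 2.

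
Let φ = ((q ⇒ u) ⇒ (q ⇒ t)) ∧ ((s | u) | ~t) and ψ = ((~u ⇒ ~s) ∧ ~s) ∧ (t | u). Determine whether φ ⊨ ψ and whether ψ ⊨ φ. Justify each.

(⇒) fails and (⇐) fails.

[⇒] This fails. Under q = F, u = F, s = F, t = F, the left side is true but the right side is false.

[⇐] This fails. Under q = T, u = T, s = F, t = F, the left side is false but the right side is true.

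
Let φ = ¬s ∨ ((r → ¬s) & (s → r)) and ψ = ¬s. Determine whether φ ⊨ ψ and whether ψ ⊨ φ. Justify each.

[⇒] Assume the antecedent. If r is true, the antecedent forces (r = T, s = F), and ¬s holds there. If r is false, the antecedent forces (r = F, s = F), and ¬s holds there. Either way ¬s holds.

[⇐] Assume the antecedent. If r is true, the antecedent forces (r = T, s = F), and ¬s ∨ ((r → ¬s) & (s → r)) holds there. If r is false, the antecedent forces (r = F, s = F), and ¬s ∨ ((r → ¬s) & (s → r)) holds there. Either way ¬s ∨ ((r → ¬s) & (s → r)) holds.

Both implications hold.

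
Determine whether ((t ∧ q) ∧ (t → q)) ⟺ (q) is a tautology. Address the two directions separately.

The forward direction holds; the converse fails.

Converse. This fails. Under q = T, t = F, the left side is false but the right side is true.

Forward direction. Assume the antecedent. If q is true, q reduces to true regardless of the other variables. If q is false, the antecedent cannot hold. Either way q holds.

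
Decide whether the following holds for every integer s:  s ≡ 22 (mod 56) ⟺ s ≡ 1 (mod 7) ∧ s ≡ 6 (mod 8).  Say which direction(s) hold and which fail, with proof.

Equivalent; both directions hold.

(⟹) Suppose s ≡ 22 (mod 56); write s = 56j + 22. Since 7 ∣ 56, reducing mod 7 gives s ≡ 22 ≡ 1 (mod 7); since 8 ∣ 56, reducing mod 8 gives s ≡ 22 ≡ 6 (mod 8).

(⟸) Conversely, if s ≡ 1 (mod 7) and s ≡ 6 (mod 8), then by the Chinese remainder theorem s ≡ 22 (mod 56). This is exactly s ≡ 22 (mod 56).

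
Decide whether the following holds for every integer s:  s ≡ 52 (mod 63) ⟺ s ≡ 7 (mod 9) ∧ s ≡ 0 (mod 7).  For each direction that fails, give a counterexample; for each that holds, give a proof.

Both directions fail.

(⇒) This fails: s = 52 gives 52 ≡ 52 (mod 63) but 52 ≡ 3 (mod 7), so the conjunction on the right does not hold.

(⇐) This fails: s = 7 satisfies both congruences on the right (7 ≡ 7 mod 9 and 7 ≡ 0 mod 7) yet 7 ≡ 7 (mod 63), not 52.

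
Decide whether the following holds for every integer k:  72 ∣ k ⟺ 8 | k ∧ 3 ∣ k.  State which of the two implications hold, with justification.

(→) If 72 ∣ k, write k = 72q. Since 72 = 9·8, k = 8·(9q), so 8 ∣ k; and since 72 = 24·3, k = 3·(24q), so 3 ∣ k.

(←) This fails: take k = 24. Both 8 ∣ 24 and 3 ∣ 24, yet 24 is not a multiple of 72 (since 24 = 0·72 + 24), so 72 ∤ 24.

Only the forward direction holds.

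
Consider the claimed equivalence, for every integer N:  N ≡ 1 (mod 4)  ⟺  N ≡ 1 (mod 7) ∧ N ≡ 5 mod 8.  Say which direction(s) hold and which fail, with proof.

(→) This fails: N = 1 gives 1 ≡ 1 (mod 4) but 1 ≡ 1 (mod 8), so the conjunction on the right does not hold.

(←) Conversely, if N ≡ 1 (mod 7) and N ≡ 5 (mod 8), then by the Chinese remainder theorem N ≡ 29 (mod 56). Since 29 ≡ 1 (mod 4) and 4 ∣ 56, we get N ≡ 1 (mod 4).

Not equivalent: only (⇐) holds.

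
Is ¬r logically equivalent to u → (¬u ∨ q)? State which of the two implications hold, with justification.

Neither direction holds.

[⇒] This fails. Under r = F, u = T, q = F, the left side is true but the right side is false.

[⇐] This fails. Under r = T, u = F, q = F, the left side is false but the right side is true.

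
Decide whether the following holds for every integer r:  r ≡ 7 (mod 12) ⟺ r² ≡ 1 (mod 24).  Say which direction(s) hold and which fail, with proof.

Only the forward direction holds.

(⟹) Suppose r ≡ 7 (mod 12). Working modulo 24, r ∈ {7, 19}; for each such r, r² ≡ 1 (mod 24).

(⟸) This fails: take r = 1. Then 1² = 1 ≡ 1 (mod 24), yet 1 ≡ 1 (mod 12), not 7.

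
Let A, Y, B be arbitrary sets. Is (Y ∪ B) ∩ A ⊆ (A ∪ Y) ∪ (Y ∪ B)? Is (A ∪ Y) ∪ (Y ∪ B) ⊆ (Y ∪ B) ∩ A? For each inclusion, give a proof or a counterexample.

(⊆) holds; (⊇) fails.

Forward inclusion. Let x ∈ (Y ∪ B) ∩ A. Then either x ∈ A ∩ Y and x ∉ B; or x ∈ A ∩ B and x ∉ Y; or x ∈ A ∩ Y ∩ B. In each case x ∈ (A ∪ Y) ∪ (Y ∪ B), so (Y ∪ B) ∩ A ⊆ (A ∪ Y) ∪ (Y ∪ B).

Reverse inclusion. This inclusion fails. Take A = {1}, Y = ∅, B = ∅; then 1 ∈ (A ∪ Y) ∪ (Y ∪ B) but 1 ∉ (Y ∪ B) ∩ A.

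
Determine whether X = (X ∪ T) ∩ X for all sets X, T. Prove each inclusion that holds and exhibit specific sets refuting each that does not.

The two sets are equal.

Forward inclusion. Let x ∈ X. Then either x ∈ X and x ∉ T; or x ∈ X ∩ T. In each case x ∈ (X ∪ T) ∩ X, so X ⊆ (X ∪ T) ∩ X.

Reverse inclusion. Let x ∈ (X ∪ T) ∩ X. Then either x ∈ X and x ∉ T; or x ∈ X ∩ T. In each case x ∈ X, so (X ∪ T) ∩ X ⊆ X.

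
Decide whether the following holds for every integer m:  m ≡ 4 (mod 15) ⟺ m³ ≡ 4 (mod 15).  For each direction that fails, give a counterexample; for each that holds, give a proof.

Forward direction. Suppose m ≡ 4 (mod 15). Write m = 15j + 4. Then (15j + 4)³ = 3375j³ + 2700j² + 720j + 64 = 15(225j³ + 180j² + 48j + 4) + 4, so m³ ≡ 4 (mod 15).

Converse. Suppose m³ ≡ 4 (mod 15). The only residue r in {0, …, 14} with r³ ≡ 4 (mod 15) is r = 4, so m ≡ 4 (mod 15).

Both directions hold; the statement is true.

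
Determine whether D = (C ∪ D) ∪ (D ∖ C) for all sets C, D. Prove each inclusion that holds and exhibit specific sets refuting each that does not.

(⟹) Let x ∈ D. Then either x ∈ D and x ∉ C; or x ∈ C ∩ D. In each case x ∈ (C ∪ D) ∪ (D ∖ C), so D ⊆ (C ∪ D) ∪ (D ∖ C).

(⟸) This inclusion fails. Take C = {1}, D = ∅; then 1 ∈ (C ∪ D) ∪ (D ∖ C) but 1 ∉ D.

(⊆) holds; (⊇) fails.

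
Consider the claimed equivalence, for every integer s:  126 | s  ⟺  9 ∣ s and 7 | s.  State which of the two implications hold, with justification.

Only the forward implication holds.

(→) If 126 ∣ s, write s = 126q. Since 126 = 14·9, s = 9·(14q), so 9 ∣ s; and since 126 = 18·7, s = 7·(18q), so 7 ∣ s.

(←) This fails: take s = 63. Both 9 ∣ 63 and 7 ∣ 63, yet 63 is not a multiple of 126 (since 63 = 0·126 + 63), so 126 ∤ 63.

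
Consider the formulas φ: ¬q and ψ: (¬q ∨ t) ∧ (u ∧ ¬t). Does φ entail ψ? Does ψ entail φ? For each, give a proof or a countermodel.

(⟹) This fails. Under t = F, u = F, q = F, the left side is true but the right side is false.

(⟸) Assume the antecedent. If t is true, the antecedent cannot hold. If t is false, the antecedent forces (t = F, u = T, q = F), and ¬q holds there. Either way ¬q holds.

Not equivalent: only (⇐) holds.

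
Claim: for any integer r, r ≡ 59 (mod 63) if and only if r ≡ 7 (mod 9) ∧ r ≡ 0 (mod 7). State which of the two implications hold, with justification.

(→) This fails: r = 59 gives 59 ≡ 59 (mod 63) but 59 ≡ 5 (mod 9), so the conjunction on the right does not hold.

(←) This fails: r = 7 satisfies both congruences on the right (7 ≡ 7 mod 9 and 7 ≡ 0 mod 7) yet 7 ≡ 7 (mod 63), not 59.

Neither implication holds.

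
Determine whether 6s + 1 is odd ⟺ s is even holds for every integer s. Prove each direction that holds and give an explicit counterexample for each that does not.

[⇒] This fails: take s = 5. Then 6s + 1 = 31, which is odd, yet s = 5 is odd, not even.

[⇐] Suppose s is even. Since 6 is even, 6s is even for every s, so 6s + 1 has the same parity as 1, which is odd. Hence 6s + 1 is odd.

(⇒) fails; (⇐) holds.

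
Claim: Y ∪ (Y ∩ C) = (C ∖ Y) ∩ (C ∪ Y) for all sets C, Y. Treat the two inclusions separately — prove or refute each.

Both inclusions fail.

(⊆) This inclusion fails. Take C = ∅, Y = {1}; then 1 ∈ Y ∪ (Y ∩ C) but 1 ∉ (C ∖ Y) ∩ (C ∪ Y).

(⊇) This inclusion fails. Take C = {1}, Y = ∅; then 1 ∈ (C ∖ Y) ∩ (C ∪ Y) but 1 ∉ Y ∪ (Y ∩ C).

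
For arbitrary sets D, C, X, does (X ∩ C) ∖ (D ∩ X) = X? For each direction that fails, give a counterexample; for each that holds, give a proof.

(⟸) This inclusion fails. Take D = ∅, C = ∅, X = {1}; then 1 ∈ X but 1 ∉ (X ∩ C) ∖ (D ∩ X).

(⟹) Let x ∈ (X ∩ C) ∖ (D ∩ X). Then x ∈ C ∩ X and x ∉ D, from which x ∈ X.

The sets are not equal: only the forward inclusion holds.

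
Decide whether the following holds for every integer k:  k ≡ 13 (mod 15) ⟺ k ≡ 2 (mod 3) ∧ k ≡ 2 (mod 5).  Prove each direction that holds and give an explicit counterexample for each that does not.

(⇒) fails and (⇐) fails.

(⟹) This fails: k = 13 gives 13 ≡ 13 (mod 15) but 13 ≡ 1 (mod 3), so the conjunction on the right does not hold.

(⟸) This fails: k = 2 satisfies both congruences on the right (2 ≡ 2 mod 3 and 2 ≡ 2 mod 5) yet 2 ≡ 2 (mod 15), not 13.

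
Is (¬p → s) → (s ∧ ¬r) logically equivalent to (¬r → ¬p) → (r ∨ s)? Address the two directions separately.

(⇒) fails and (⇐) fails.

(⟹) This fails. Under p = F, r = F, s = F, the left side is true but the right side is false.

(⟸) This fails. Under p = T, r = F, s = F, the left side is false but the right side is true.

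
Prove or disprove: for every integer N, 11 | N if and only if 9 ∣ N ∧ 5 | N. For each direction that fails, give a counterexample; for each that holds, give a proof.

(⟹) This fails: take N = 11. Certainly 11 ∣ 11, but 9 ∤ 11.

(⟸) This fails: take N = 45. Both 9 ∣ 45 and 5 ∣ 45, yet 45 is not a multiple of 11 (since 45 = 4·11 + 1), so 11 ∤ 45.

(⇒) fails and (⇐) fails.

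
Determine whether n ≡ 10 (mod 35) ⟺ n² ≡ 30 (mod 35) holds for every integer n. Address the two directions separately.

(⟹) Suppose n ≡ 10 (mod 35). Write n = 35j + 10. Then (35j + 10)² = 1225j² + 700j + 100 = 35(35j² + 20j + 2) + 30, so n² ≡ 30 (mod 35).

(⟸) This fails: take n = 25. Then 25² = 625 ≡ 30 (mod 35), yet 25 ≡ 25 (mod 35), not 10.

Not equivalent: only (⇒) holds.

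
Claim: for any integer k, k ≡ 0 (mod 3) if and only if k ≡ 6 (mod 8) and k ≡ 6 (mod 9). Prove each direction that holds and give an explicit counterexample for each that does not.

(⇒) fails; (⇐) holds.

(⟹) This fails: k = 0 gives 0 ≡ 0 (mod 3) but 0 ≡ 0 (mod 8), so the conjunction on the right does not hold.

(⟸) Conversely, if k ≡ 6 (mod 8) and k ≡ 6 (mod 9), then by the Chinese remainder theorem k ≡ 6 (mod 72). Since 6 ≡ 0 (mod 3) and 3 ∣ 72, we get k ≡ 0 (mod 3).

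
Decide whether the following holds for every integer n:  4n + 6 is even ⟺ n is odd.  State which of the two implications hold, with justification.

[⇒] This fails: take n = 0. Then 4n + 6 = 6, which is even, yet n = 0 is even, not odd.

[⇐] Suppose n is odd. Since 4 is even, 4n is even for every n, so 4n + 6 has the same parity as 6, which is even. Hence 4n + 6 is even.

Only the reverse direction holds.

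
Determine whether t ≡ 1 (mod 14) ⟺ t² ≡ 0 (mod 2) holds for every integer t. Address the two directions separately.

(→) This fails: take t = 1. Then 1 ≡ 1 (mod 14), but 1² = 1 ≡ 1 (mod 2), not 0.

(←) This fails: take t = 0. Then 0² = 0 ≡ 0 (mod 2), yet 0 ≡ 0 (mod 14), not 1.

Both directions fail.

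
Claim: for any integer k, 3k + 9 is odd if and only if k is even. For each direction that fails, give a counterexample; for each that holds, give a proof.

Equivalent; both directions hold.

(⇒) Suppose 3k + 9 is odd. Since 3 is odd, 3k and k have the same parity, so 3k + 9 ≡ k + 9 (mod 2). As 9 is odd, 3k + 9 is odd exactly when k is even. Thus k is even.

(⇐) Conversely, suppose k is even; write k = 2j. Then 3k + 9 = 3·(2j) + 9 = 2·3j + 9, which is odd.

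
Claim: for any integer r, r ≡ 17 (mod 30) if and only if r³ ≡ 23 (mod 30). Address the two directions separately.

Both directions hold; the statement is true.

Forward direction. Suppose r ≡ 17 (mod 30). Write r = 30j + 17. Then (30j + 17)³ = 27000j³ + 45900j² + 26010j + 4913 = 30(900j³ + 1530j² + 867j + 163) + 23, so r³ ≡ 23 (mod 30).

Converse. Suppose r³ ≡ 23 (mod 30). The only residue r in {0, …, 29} with r³ ≡ 23 (mod 30) is r = 17, so r ≡ 17 (mod 30).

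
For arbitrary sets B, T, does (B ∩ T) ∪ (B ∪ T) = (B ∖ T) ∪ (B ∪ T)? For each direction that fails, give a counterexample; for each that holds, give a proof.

(⟹) Let x ∈ (B ∩ T) ∪ (B ∪ T). Then either x ∈ B and x ∉ T; or x ∈ T and x ∉ B; or x ∈ B ∩ T. In each case x ∈ (B ∖ T) ∪ (B ∪ T), so (B ∩ T) ∪ (B ∪ T) ⊆ (B ∖ T) ∪ (B ∪ T).

(⟸) Let x ∈ (B ∖ T) ∪ (B ∪ T). Then either x ∈ B and x ∉ T; or x ∈ T and x ∉ B; or x ∈ B ∩ T. In each case x ∈ (B ∩ T) ∪ (B ∪ T), so (B ∖ T) ∪ (B ∪ T) ⊆ (B ∩ T) ∪ (B ∪ T).

Both inclusions hold.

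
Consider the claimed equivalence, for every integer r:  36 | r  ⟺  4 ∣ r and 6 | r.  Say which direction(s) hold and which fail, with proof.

Forward direction. If 36 ∣ r, write r = 36q. Since 36 = 9·4, r = 4·(9q), so 4 ∣ r; and since 36 = 6·6, r = 6·(6q), so 6 ∣ r.

Converse. This fails: take r = 12. Both 4 ∣ 12 and 6 ∣ 12, yet 12 is not a multiple of 36 (since 12 = 0·36 + 12), so 36 ∤ 12.

The forward direction holds; the converse fails.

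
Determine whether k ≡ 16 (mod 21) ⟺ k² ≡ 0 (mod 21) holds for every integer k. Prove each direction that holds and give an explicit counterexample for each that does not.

Both directions fail.

Forward direction. This fails: take k = 16. Then 16 ≡ 16 (mod 21), but 16² = 256 ≡ 4 (mod 21), not 0.

Converse. This fails: take k = 0. Then 0² = 0 ≡ 0 (mod 21), yet 0 ≡ 0 (mod 21), not 16.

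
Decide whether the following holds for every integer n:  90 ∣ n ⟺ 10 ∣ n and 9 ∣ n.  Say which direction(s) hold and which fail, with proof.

(⇒) If 90 ∣ n, write n = 90q. Since 90 = 9·10, n = 10·(9q), so 10 ∣ n; and since 90 = 10·9, n = 9·(10q), so 9 ∣ n.

(⇐) Suppose 10 ∣ n and 9 ∣ n. Any common multiple of 10 and 9 is a multiple of their lcm; here gcd(10, 9) = 1, so lcm(10, 9) = 10·9 = 90, so 90 ∣ n.

Both implications hold.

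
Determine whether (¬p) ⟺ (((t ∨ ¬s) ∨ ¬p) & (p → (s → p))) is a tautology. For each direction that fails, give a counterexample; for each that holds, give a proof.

(⟹) Assume the antecedent. If t is true, the consequent reduces to true regardless of the other variables. If t is false, the antecedent forces (t = F, p = F, s = F) or (t = F, p = F, s = T), and the consequent holds there. Either way the consequent holds.

(⟸) This fails. Under t = F, p = T, s = F, the left side is false but the right side is true.

(⇒) holds; (⇐) fails.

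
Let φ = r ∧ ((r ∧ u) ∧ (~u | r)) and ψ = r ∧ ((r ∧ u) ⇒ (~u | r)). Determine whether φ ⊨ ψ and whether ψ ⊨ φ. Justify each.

Only the forward implication holds.

(⟸) This fails. Under u = F, r = T, the left side is false but the right side is true.

(⟹) Assume the antecedent. If u is true, the antecedent forces (u = T, r = T), and r ∧ ((r ∧ u) ⇒ (~u | r)) holds there. If u is false, the antecedent cannot hold. Either way r ∧ ((r ∧ u) ⇒ (~u | r)) holds.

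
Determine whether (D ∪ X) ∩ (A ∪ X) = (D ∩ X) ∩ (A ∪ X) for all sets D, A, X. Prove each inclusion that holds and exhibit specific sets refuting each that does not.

(⟹) This inclusion fails. Take D = {1}, A = {1}, X = ∅; then 1 ∈ (D ∪ X) ∩ (A ∪ X) but 1 ∉ (D ∩ X) ∩ (A ∪ X).

(⟸) Let x ∈ (D ∩ X) ∩ (A ∪ X). Then either x ∈ D ∩ X and x ∉ A; or x ∈ D ∩ A ∩ X. In each case x ∈ (D ∪ X) ∩ (A ∪ X), so (D ∩ X) ∩ (A ∪ X) ⊆ (D ∪ X) ∩ (A ∪ X).

(⊆) fails; (⊇) holds.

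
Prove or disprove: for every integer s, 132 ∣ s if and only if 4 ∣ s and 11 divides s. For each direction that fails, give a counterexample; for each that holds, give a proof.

Forward direction. If 132 ∣ s, write s = 132q. Since 132 = 33·4, s = 4·(33q), so 4 ∣ s; and since 132 = 12·11, s = 11·(12q), so 11 ∣ s.

Converse. This fails: take s = 44. Both 4 ∣ 44 and 11 ∣ 44, yet 44 is not a multiple of 132 (since 44 = 0·132 + 44), so 132 ∤ 44.

Only the forward direction holds.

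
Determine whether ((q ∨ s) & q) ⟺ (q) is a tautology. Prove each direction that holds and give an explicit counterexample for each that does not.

The biconditional holds.

(→) Assume the antecedent. If s is true, the antecedent forces (s = T, q = T), and q holds there. If s is false, the antecedent forces (s = F, q = T), and q holds there. Either way q holds.

(←) Assume the antecedent. If s is true, the antecedent forces (s = T, q = T), and (q ∨ s) & q holds there. If s is false, the antecedent forces (s = F, q = T), and (q ∨ s) & q holds there. Either way (q ∨ s) & q holds.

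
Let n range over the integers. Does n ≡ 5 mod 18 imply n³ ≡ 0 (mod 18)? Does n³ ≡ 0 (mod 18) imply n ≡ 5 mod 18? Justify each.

(⇒) This fails: take n = 5. Then 5 ≡ 5 (mod 18), but 5³ = 125 ≡ 17 (mod 18), not 0.

(⇐) This fails: take n = 0. Then 0³ = 0 ≡ 0 (mod 18), yet 0 ≡ 0 (mod 18), not 5.

(⇒) fails and (⇐) fails.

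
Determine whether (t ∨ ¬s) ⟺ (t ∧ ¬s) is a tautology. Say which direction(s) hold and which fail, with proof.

(⇒) fails; (⇐) holds.

(⟸) Assume the antecedent. If t is true, t ∨ ¬s reduces to true regardless of the other variables. If t is false, the antecedent cannot hold. Either way t ∨ ¬s holds.

(⟹) This fails. Under t = F, s = F, the left side is true but the right side is false.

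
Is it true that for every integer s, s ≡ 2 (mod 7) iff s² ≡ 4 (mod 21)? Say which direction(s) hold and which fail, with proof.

Neither direction holds.

(→) This fails: take s = 9. Then 9 ≡ 2 (mod 7), but 9² = 81 ≡ 18 (mod 21), not 4.

(←) This fails: take s = 5. Then 5² = 25 ≡ 4 (mod 21), yet 5 ≡ 5 (mod 7), not 2.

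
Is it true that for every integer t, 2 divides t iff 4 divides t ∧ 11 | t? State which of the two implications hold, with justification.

(⇒) This fails: take t = 2. Certainly 2 ∣ 2, but 4 ∤ 2.

(⇐) Suppose 4 ∣ t and 11 ∣ t. Any common multiple of 4 and 11 is a multiple of their lcm; here gcd(4, 11) = 1, so lcm(4, 11) = 4·11 = 44, so 44 ∣ t. Since 2 ∣ 44, it follows that 2 ∣ t.

The forward direction fails; the converse holds.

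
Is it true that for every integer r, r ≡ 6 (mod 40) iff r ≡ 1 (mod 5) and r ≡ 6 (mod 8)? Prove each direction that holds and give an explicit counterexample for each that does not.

Both implications hold.

(⟹) Suppose r ≡ 6 (mod 40); write r = 40j + 6. Since 5 ∣ 40, reducing mod 5 gives r ≡ 6 ≡ 1 (mod 5); since 8 ∣ 40, reducing mod 8 gives r ≡ 6 (mod 8).

(⟸) Conversely, if r ≡ 1 (mod 5) and r ≡ 6 (mod 8), then by the Chinese remainder theorem r ≡ 6 (mod 40). This is exactly r ≡ 6 (mod 40).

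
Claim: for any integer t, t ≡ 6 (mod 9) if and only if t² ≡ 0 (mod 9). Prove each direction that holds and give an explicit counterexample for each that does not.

Not equivalent: only (⇒) holds.

(→) Suppose t ≡ 6 (mod 9). Write t = 9j + 6. Then (9j + 6)² = 81j² + 108j + 36 = 9(9j² + 12j + 4) + 0, so t² ≡ 0 (mod 9).

(←) This fails: take t = 0. Then 0² = 0 ≡ 0 (mod 9), yet 0 ≡ 0 (mod 9), not 6.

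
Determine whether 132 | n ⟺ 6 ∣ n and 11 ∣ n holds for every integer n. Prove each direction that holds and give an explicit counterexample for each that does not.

(⇒) If 132 ∣ n, write n = 132q. Since 132 = 22·6, n = 6·(22q), so 6 ∣ n; and since 132 = 12·11, n = 11·(12q), so 11 ∣ n.

(⇐) This fails: take n = 66. Both 6 ∣ 66 and 11 ∣ 66, yet 66 is not a multiple of 132 (since 66 = 0·132 + 66), so 132 ∤ 66.

Not equivalent: only (⇒) holds.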